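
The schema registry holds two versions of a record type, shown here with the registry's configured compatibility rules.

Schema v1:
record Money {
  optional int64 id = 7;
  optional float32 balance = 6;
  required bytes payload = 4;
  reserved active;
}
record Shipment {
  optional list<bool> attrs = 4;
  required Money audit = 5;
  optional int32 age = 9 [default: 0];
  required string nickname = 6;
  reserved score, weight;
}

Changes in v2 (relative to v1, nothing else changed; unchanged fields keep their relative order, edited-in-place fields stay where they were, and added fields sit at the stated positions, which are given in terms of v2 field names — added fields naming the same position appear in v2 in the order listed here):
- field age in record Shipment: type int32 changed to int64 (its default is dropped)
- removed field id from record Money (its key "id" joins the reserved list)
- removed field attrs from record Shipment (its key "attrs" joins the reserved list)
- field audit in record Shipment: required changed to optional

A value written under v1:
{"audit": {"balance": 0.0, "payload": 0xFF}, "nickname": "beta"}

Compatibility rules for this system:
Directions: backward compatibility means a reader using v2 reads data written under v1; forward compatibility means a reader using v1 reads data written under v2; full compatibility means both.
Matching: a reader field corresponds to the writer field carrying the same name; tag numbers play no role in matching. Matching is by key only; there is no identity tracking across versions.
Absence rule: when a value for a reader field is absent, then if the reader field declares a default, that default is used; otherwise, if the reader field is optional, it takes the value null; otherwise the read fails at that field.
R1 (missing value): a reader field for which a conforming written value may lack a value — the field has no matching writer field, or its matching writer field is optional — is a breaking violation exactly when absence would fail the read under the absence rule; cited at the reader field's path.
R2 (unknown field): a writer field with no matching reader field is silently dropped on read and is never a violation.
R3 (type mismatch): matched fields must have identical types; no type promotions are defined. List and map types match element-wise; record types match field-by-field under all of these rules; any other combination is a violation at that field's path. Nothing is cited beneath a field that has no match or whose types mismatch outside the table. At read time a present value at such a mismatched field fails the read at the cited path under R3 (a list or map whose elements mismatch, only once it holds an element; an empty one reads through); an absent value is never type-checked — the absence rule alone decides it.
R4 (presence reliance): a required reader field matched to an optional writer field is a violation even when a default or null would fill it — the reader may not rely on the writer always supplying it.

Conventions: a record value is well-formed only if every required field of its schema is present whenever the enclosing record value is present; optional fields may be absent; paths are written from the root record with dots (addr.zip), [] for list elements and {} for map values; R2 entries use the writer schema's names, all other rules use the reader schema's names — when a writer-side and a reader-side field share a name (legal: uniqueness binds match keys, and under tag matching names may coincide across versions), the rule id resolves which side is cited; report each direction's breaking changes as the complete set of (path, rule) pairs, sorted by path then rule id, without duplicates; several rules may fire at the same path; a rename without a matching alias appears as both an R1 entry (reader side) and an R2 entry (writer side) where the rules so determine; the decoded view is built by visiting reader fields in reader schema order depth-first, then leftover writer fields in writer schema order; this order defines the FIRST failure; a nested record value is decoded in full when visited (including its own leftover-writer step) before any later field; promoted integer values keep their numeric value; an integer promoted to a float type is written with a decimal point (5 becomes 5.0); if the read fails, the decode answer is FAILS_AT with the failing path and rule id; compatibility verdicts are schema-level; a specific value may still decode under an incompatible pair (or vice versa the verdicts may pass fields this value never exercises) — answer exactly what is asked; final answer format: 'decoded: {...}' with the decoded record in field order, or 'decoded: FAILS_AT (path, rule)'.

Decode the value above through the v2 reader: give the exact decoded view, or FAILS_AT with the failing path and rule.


decoded: {"audit": {"balance": 0.0, "payload": 0xFF}, "age": null, "nickname": "beta"}

in Shipment below, arrows point writer -> reader
decode walk for Shipment under reader schema v2:
  audit.balance := 0.0
  audit.payload := 0xFF
  age := null (not supplied -> null)
  nickname := "beta"
  => decoded: {"audit": {"balance": 0.0, "payload": 0xFF}, "age": null, "nickname": "beta"}
checking off the Shipment differences that do not matter here:
  field audit in record Shipment: required changed to optional -> affects the rule determinations only; this particular Shipment value decodes identically


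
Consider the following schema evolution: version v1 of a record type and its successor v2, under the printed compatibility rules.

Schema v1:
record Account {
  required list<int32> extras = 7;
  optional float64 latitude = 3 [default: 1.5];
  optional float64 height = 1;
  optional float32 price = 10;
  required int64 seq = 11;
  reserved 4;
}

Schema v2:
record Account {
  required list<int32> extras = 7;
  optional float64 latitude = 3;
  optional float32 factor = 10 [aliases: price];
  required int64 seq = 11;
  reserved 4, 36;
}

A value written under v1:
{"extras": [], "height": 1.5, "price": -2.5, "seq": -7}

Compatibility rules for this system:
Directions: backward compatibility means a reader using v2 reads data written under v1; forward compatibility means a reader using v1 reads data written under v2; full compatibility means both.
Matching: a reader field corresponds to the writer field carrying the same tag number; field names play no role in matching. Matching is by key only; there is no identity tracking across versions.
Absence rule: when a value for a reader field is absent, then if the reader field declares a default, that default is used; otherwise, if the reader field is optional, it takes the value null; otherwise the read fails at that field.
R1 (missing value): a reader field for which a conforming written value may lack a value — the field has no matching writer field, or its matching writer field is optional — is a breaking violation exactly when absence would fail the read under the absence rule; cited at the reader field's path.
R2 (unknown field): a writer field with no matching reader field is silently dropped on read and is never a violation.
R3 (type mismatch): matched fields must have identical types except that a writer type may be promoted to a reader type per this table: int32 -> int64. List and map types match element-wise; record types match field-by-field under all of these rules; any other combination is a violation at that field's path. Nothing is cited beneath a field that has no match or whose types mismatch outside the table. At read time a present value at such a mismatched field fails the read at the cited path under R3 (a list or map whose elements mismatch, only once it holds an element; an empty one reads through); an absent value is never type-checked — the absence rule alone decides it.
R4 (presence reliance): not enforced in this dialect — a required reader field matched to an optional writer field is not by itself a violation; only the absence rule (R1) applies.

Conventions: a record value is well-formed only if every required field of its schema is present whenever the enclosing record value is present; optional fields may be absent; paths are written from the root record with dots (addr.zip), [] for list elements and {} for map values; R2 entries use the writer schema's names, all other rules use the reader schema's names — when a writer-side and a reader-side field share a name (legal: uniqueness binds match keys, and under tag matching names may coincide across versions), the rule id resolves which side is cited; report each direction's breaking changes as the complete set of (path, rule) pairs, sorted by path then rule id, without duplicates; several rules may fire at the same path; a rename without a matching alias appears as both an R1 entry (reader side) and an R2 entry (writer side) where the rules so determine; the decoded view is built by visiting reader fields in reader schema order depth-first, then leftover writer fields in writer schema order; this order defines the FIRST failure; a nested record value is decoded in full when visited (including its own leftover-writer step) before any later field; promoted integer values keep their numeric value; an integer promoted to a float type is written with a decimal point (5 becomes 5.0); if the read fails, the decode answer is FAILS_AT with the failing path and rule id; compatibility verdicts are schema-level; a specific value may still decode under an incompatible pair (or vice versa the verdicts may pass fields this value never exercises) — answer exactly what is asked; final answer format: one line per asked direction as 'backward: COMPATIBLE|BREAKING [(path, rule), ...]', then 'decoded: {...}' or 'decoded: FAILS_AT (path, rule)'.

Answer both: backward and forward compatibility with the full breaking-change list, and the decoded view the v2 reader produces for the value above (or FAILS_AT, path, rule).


backward: COMPATIBLE []; forward: COMPATIBLE []; decoded: {"extras": [], "latitude": null, "factor": -2.5, "seq": -7}

arrows below run writer -> reader for Account
backward on Account — v2 reading data written by v1:
  extras: paired with writer extras (list<int32> -> list<int32>; writer required)
  latitude: paired with writer latitude (float64 -> float64; writer optional)
  factor: paired with writer price (float32 -> float32; writer optional)
  seq: paired with writer seq (int64 -> int64; writer required)
  leftover writer field: height
  => no violations; backward on Account: COMPATIBLE
forward on Account — v1 reading data written by v2:
  extras: paired with writer extras (list<int32> -> list<int32>; writer required)
  latitude: paired with writer latitude (float64 -> float64; writer optional)
  height: no writer-side match
  price: paired with writer factor (float32 -> float32; writer optional)
  seq: paired with writer seq (int64 -> int64; writer required)
  => no violations; forward on Account: COMPATIBLE
decode (reader v2):
  extras := []
  latitude := null (absent, optional -> null)
  factor := -2.5 (from writer price)
  seq := -7
  writer height: unknown -> dropped
  => decoded: {"extras": [], "latitude": null, "factor": -2.5, "seq": -7}


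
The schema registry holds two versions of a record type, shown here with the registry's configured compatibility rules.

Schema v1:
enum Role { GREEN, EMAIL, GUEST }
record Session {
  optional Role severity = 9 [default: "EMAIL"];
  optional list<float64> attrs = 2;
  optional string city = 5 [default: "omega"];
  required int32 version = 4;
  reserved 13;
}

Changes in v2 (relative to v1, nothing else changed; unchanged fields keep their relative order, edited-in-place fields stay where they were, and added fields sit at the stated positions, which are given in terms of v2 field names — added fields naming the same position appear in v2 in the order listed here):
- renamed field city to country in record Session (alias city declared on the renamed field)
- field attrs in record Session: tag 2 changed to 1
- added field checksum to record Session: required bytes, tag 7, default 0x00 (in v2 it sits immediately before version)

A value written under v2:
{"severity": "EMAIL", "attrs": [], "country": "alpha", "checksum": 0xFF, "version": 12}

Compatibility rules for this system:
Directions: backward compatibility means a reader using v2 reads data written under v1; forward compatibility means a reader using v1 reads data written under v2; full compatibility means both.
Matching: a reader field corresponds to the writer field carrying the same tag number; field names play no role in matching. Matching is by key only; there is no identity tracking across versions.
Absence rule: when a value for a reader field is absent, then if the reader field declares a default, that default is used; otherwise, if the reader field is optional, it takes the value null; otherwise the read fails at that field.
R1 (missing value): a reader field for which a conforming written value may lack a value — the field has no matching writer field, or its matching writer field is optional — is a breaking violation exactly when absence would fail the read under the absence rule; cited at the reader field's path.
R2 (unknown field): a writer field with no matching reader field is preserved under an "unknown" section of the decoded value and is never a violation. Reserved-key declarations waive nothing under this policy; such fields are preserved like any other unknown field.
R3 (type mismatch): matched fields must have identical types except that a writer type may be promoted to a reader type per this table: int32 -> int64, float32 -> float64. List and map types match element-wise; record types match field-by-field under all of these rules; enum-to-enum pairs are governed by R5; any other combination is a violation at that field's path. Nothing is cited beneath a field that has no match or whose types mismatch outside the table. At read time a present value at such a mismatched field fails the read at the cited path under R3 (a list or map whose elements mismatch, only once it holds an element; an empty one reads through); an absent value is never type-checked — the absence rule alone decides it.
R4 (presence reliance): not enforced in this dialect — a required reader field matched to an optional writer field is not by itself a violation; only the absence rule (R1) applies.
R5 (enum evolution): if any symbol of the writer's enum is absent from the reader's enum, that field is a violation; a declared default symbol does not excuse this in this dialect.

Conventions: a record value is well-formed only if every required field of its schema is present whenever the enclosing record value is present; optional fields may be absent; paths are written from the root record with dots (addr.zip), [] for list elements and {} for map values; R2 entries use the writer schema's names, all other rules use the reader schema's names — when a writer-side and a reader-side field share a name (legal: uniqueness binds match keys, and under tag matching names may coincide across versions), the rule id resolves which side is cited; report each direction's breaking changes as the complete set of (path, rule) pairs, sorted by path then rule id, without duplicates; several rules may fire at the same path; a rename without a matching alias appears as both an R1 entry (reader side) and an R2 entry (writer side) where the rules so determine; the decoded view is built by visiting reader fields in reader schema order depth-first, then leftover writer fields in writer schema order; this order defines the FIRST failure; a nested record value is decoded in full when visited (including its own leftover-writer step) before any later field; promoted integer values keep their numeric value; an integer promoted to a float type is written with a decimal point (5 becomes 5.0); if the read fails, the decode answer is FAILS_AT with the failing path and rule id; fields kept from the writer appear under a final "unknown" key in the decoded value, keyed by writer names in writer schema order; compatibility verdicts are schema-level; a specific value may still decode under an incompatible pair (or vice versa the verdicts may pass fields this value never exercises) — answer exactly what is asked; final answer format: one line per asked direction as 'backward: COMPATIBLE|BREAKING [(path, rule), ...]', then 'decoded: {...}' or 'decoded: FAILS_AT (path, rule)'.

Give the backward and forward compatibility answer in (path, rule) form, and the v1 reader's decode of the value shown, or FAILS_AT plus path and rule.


arrows below run writer -> reader for Session
backward pass over Session, reader schema v2, writer schema v1:
  severity: Role -> Role, writer optional; from severity
  attrs: no writer match
  country: string -> string, writer optional; from city
  checksum: no writer match
  version: int32 -> int32, writer required; from version
  attrs (writer side), unknown to reader
  => backward verdict for Session: COMPATIBLE, no violations
forward pass over Session, reader schema v1, writer schema v2:
  severity: Role -> Role, writer optional; from severity
  attrs: no writer match
  city: string -> string, writer optional; from country
  version: int32 -> int32, writer required; from version
  attrs (writer side), unknown to reader
  checksum (writer side), unknown to reader
  => forward verdict for Session: COMPATIBLE, no violations
decode (reader v1):
  severity := "EMAIL"
  attrs := null (missing; optional => null)
  city := "alpha" (from writer country)
  version := 12
  writer attrs: kept under "unknown"
  writer checksum: kept under "unknown"
  => decoded: {"severity": "EMAIL", "attrs": null, "city": "alpha", "version": 12, "unknown": {"attrs": [], "checksum": 0xFF}}

backward: COMPATIBLE []; forward: COMPATIBLE []; decoded: {"severity": "EMAIL", "attrs": null, "city": "alpha", "version": 12, "unknown": {"attrs": [], "checksum": 0xFF}}


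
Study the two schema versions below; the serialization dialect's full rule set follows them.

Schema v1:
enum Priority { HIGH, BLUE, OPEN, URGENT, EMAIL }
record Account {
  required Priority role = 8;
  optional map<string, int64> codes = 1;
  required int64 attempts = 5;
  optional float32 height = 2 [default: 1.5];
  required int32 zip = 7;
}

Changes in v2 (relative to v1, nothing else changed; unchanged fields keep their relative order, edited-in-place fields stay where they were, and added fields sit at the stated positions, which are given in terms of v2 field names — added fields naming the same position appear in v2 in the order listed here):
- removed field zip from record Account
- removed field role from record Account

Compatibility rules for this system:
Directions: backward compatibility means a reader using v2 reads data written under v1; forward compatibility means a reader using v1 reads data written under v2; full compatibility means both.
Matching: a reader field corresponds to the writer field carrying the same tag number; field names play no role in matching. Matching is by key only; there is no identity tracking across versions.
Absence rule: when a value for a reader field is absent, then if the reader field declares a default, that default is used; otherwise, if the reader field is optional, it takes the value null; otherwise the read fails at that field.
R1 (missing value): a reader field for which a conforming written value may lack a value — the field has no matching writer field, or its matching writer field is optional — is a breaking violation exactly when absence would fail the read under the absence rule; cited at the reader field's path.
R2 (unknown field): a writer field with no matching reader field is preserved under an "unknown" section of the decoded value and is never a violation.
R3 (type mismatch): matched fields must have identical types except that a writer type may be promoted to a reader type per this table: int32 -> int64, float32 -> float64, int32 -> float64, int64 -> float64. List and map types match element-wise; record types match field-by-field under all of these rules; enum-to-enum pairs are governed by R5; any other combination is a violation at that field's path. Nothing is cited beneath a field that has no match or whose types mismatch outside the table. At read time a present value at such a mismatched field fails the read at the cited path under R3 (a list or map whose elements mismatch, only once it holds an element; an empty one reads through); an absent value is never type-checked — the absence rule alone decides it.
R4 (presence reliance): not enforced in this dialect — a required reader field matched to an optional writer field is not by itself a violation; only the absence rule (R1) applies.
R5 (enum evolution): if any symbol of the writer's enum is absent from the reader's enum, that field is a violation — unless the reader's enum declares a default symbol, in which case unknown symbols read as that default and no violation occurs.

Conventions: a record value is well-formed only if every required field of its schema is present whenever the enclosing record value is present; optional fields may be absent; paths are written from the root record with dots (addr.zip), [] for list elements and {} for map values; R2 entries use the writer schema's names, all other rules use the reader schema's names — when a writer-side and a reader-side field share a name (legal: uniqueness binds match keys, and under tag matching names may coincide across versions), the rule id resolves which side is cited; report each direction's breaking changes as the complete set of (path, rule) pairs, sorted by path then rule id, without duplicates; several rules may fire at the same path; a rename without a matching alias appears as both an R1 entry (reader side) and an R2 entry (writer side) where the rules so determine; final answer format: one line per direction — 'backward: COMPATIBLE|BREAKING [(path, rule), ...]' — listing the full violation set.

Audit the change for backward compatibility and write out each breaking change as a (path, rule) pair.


backward: COMPATIBLE []

in Account below, arrows point writer -> reader
checking backward for Account: reader v2 against writer v1:
  map<string, int64> -> map<string, int64>, writer optional: codes aligns to codes
  int64 -> int64, writer required: attempts aligns to attempts
  float32 -> float32, writer optional: height aligns to height
  role (writer side), unknown to reader
  zip (writer side), unknown to reader
  nothing fires on Account: backward is COMPATIBLE
diffs on Account not affecting the asked answer:
  removed field zip from record Account -> fires only in the forward direction of Account, which is not asked here
  removed field role from record Account -> fires only in the forward direction of Account, which is not asked here


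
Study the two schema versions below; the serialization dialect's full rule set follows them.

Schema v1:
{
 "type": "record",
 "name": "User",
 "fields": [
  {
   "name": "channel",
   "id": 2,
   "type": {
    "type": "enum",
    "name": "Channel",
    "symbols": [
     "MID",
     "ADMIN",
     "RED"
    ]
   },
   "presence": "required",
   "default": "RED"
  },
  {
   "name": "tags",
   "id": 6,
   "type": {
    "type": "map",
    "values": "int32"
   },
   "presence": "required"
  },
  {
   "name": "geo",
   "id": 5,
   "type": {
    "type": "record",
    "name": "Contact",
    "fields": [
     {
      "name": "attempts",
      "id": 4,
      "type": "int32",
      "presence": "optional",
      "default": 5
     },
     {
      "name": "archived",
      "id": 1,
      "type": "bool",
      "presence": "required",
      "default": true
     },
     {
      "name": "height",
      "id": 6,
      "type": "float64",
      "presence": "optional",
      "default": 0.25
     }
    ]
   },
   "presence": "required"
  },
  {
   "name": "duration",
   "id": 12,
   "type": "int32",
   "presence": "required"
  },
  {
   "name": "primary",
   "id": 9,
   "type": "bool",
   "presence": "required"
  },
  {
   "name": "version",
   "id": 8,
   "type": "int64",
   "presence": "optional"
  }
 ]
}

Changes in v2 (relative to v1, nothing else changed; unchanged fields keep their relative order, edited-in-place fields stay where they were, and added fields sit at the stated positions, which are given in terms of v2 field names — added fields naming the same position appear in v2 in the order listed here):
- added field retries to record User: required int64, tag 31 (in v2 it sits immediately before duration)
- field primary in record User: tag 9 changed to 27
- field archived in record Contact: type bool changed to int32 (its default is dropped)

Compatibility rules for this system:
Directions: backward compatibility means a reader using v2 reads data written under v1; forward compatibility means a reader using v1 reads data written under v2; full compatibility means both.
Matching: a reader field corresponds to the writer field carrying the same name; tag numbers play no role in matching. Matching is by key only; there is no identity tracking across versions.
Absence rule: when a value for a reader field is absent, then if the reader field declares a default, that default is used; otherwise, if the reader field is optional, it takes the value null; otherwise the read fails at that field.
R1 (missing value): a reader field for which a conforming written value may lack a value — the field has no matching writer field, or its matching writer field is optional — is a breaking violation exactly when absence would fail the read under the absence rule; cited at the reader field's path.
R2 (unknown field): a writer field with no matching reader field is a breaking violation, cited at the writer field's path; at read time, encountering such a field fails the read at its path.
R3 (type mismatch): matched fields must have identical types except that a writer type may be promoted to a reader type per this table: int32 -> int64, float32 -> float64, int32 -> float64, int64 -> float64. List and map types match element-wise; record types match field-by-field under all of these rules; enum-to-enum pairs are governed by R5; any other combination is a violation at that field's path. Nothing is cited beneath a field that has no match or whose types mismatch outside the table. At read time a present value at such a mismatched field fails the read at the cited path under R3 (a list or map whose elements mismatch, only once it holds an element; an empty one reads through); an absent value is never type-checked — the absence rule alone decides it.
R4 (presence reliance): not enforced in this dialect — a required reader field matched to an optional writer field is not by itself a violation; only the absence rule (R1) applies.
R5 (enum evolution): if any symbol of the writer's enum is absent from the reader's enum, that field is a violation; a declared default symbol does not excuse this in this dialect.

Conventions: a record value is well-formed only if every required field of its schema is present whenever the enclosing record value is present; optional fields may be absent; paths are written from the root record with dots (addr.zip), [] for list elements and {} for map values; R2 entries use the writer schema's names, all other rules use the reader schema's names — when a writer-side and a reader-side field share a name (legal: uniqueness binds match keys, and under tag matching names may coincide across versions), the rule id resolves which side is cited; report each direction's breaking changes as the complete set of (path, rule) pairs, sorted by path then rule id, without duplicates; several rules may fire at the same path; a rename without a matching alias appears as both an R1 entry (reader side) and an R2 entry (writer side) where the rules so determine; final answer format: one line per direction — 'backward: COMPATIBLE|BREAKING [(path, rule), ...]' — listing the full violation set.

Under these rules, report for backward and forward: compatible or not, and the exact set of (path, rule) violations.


in User below, arrows point writer -> reader
checking backward for User: reader v2 against writer v1:
  channel <- channel (Channel -> Channel, writer required)
  tags <- tags (map<string, int32> -> map<string, int32>, writer required)
  geo <- geo (Contact -> Contact, writer required)
  retries: no writer match
  duration <- duration (int32 -> int32, writer required)
  primary <- primary (bool -> bool, writer required)
  version <- version (int64 -> int64, writer optional)
  geo.attempts <- geo.attempts (int32 -> int32, writer optional)
  geo.archived <- geo.archived (bool -> int32, writer required)
  geo.height <- geo.height (float64 -> float64, writer optional)
  violation R3 at geo.archived
  violation R1 at retries
  backward on User therefore BREAKING (2)
checking forward for User: reader v1 against writer v2:
  channel <- channel (Channel -> Channel, writer required)
  tags <- tags (map<string, int32> -> map<string, int32>, writer required)
  geo <- geo (Contact -> Contact, writer required)
  duration <- duration (int32 -> int32, writer required)
  primary <- primary (bool -> bool, writer required)
  version <- version (int64 -> int64, writer optional)
  writer retries: unknown to reader
  geo.attempts <- geo.attempts (int32 -> int32, writer optional)
  geo.archived <- geo.archived (int32 -> bool, writer required)
  geo.height <- geo.height (float64 -> float64, writer optional)
  violation R3 at geo.archived
  violation R2 at retries
  forward on User therefore BREAKING (2)

backward: BREAKING [(geo.archived, R3), (retries, R1)]; forward: BREAKING [(geo.archived, R3), (retries, R2)]


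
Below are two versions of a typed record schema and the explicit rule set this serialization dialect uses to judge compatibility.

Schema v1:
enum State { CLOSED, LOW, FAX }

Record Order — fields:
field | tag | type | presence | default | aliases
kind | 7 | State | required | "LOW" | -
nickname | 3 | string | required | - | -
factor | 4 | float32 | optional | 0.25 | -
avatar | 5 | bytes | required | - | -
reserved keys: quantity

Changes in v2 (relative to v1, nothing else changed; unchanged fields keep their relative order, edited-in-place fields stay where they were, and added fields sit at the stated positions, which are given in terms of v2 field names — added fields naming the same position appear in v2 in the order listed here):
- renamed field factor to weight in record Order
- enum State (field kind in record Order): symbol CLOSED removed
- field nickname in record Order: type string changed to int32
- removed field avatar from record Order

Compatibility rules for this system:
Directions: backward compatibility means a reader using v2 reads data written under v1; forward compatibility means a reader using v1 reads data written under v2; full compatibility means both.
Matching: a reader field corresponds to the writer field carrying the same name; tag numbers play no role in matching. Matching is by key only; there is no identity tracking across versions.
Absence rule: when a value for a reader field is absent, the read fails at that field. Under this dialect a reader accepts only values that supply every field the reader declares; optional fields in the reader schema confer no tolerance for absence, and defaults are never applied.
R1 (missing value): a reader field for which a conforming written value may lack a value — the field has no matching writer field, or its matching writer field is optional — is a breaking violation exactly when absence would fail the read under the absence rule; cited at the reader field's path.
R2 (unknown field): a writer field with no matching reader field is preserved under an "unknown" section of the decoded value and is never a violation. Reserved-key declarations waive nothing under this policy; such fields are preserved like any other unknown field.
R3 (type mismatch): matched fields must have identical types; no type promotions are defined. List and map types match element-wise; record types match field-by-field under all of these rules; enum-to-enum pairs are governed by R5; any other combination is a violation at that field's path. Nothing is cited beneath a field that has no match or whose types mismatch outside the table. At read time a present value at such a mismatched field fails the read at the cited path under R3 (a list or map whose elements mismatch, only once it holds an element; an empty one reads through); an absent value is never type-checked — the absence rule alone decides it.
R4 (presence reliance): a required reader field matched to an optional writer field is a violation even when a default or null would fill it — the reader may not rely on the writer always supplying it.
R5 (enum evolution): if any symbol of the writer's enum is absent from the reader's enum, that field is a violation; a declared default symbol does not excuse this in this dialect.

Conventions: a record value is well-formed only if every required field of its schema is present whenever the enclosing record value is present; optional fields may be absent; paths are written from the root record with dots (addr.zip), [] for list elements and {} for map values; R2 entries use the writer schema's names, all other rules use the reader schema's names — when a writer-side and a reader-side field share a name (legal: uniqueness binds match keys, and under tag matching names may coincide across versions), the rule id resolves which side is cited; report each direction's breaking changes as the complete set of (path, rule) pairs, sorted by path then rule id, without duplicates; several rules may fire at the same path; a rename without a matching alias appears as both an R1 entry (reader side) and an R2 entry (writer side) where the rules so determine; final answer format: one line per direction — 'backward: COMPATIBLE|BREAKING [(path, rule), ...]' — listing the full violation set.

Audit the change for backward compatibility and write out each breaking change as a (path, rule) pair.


each type pair in Order: writer, then reader
backward pass over Order, reader schema v2, writer schema v1:
  State -> State, writer required: kind aligns to kind
  string -> int32, writer required: nickname aligns to nickname
  weight: no writer match
  writer field factor has no reader counterpart
  writer field avatar has no reader counterpart
  breaking: (kind, R5)
  breaking: (nickname, R3)
  breaking: (weight, R1)
  => 3 violation(s): backward is BREAKING for Order
the other Order changes do not affect what is asked:
  removed field avatar from record Order -> its effect on Order is confined to the forward direction, not asked

backward: BREAKING [(kind, R5), (nickname, R3), (weight, R1)]


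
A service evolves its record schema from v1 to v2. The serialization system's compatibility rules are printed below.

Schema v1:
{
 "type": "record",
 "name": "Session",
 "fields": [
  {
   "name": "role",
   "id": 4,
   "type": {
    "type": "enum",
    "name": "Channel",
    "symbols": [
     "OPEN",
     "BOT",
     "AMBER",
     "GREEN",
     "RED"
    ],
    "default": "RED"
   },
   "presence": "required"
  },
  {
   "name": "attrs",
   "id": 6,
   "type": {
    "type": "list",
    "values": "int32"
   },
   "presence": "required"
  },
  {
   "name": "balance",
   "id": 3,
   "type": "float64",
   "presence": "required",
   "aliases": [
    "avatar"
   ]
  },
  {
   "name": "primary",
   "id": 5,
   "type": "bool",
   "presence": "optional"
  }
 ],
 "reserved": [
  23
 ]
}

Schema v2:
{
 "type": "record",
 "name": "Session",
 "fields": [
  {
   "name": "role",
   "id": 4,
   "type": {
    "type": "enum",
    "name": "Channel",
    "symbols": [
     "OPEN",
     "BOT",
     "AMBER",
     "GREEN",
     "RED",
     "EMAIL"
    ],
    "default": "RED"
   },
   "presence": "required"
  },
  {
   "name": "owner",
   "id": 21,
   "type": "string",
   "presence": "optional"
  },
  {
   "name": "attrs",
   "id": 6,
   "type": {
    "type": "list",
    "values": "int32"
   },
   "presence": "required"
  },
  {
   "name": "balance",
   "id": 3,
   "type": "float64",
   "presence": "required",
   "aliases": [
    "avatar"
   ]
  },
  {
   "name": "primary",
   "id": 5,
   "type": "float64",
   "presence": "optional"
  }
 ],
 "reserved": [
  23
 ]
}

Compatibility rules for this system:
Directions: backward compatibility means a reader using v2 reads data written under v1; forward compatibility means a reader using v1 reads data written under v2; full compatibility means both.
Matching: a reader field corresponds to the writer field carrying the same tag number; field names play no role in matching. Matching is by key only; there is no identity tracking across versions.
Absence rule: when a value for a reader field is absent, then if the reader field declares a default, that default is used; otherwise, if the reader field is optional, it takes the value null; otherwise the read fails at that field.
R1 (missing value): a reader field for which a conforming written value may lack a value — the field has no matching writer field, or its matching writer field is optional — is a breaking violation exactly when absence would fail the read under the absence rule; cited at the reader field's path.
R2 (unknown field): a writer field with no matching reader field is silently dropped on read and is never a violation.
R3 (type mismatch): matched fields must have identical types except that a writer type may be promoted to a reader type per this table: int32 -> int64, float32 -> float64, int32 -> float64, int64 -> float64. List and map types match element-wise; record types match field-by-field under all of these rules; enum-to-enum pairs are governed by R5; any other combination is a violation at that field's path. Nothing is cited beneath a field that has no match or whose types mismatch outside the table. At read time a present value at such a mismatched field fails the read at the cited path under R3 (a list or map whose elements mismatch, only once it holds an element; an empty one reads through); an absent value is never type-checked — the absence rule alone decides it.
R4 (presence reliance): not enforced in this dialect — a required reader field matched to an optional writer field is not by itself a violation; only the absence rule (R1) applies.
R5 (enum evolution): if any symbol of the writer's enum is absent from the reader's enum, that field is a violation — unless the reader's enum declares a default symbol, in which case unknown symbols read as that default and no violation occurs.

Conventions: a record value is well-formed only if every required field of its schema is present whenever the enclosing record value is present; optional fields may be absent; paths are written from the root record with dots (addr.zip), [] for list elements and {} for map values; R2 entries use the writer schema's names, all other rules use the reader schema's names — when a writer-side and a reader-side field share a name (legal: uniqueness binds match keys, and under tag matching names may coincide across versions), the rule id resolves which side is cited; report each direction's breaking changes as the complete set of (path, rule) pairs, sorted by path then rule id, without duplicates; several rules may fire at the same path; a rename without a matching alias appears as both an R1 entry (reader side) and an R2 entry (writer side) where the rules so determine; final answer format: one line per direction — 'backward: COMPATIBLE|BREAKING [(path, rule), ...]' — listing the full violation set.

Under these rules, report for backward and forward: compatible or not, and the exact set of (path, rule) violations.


backward: BREAKING [(primary, R3)]; forward: BREAKING [(primary, R3)]

in Session below, arrows point writer -> reader
backward pass over Session, reader schema v2, writer schema v1:
  role: Channel -> Channel, writer required; from role
  owner has no writer counterpart
  attrs: list<int32> -> list<int32>, writer required; from attrs
  balance: float64 -> float64, writer required; from balance
  primary: bool -> float64, writer optional; from primary
  breaking: (primary, R3)
  backward on Session therefore BREAKING (1)
forward pass over Session, reader schema v1, writer schema v2:
  role: Channel -> Channel, writer required; from role
  attrs: list<int32> -> list<int32>, writer required; from attrs
  balance: float64 -> float64, writer required; from balance
  primary: float64 -> bool, writer optional; from primary
  writer owner: unknown to reader
  breaking: (primary, R3)
  forward on Session therefore BREAKING (1)
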